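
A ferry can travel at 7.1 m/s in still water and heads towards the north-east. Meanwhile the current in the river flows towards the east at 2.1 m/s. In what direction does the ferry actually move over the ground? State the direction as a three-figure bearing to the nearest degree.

Taking east as x and north as y: velocity relative to the water = (5.020, 5.020) m/s; the water relative to ground = (2.100, 0.000) m/s.
Velocity relative to ground = (5.020, 5.020) + (2.100, 0.000) = (7.120, 5.020) m/s.
Bearing = atan2(7.12, 5.02) = 54.81° clockwise from north.

055°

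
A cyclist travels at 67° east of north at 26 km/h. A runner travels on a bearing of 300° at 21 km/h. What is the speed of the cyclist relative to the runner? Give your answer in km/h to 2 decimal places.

42.12 km/h

Taking east as x and north as y: cyclist velocity = (23.933, 10.159) km/h; runner velocity = (-18.187, 10.500) km/h.
Velocity of cyclist relative to runner = (23.933, 10.159) − (-18.187, 10.500) = (42.120, -0.341) km/h.
Magnitude = |(42.120, -0.341)| = 42.121 km/h.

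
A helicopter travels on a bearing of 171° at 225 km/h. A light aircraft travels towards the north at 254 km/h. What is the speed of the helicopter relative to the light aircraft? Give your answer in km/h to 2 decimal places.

477.53 km/h

Taking east as x and north as y: helicopter velocity = (35.198, -222.230) km/h; light aircraft velocity = (0.000, 254.000) km/h.
Velocity of helicopter relative to light aircraft = (35.198, -222.230) − (0.000, 254.000) = (35.198, -476.230) km/h.
Magnitude = |(35.198, -476.230)| = 477.529 km/h.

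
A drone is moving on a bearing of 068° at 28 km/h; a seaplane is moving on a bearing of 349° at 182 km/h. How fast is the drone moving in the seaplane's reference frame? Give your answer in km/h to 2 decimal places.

178.78 km/h

Taking east as x and north as y: drone velocity = (25.961, 10.489) km/h; seaplane velocity = (-34.727, 178.656) km/h.
Velocity of drone relative to seaplane = (25.961, 10.489) − (-34.727, 178.656) = (60.688, -168.167) km/h.
Magnitude = |(60.688, -168.167)| = 178.783 km/h.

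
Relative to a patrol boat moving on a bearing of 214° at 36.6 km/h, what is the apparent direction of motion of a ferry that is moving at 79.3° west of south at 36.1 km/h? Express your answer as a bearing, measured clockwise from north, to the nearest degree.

328°

Taking east as x and north as y: ferry velocity = (-35.472, -6.703) km/h; patrol boat velocity = (-20.466, -30.343) km/h.
Velocity of ferry relative to patrol boat = (-35.472, -6.703) − (-20.466, -30.343) = (-15.006, 23.640) km/h.
Bearing = atan2(-15.01, 23.64) = 327.59° clockwise from north.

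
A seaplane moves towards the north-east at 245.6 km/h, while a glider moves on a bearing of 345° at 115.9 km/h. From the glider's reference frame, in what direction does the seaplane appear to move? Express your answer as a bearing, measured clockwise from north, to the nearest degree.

073°

Taking east as x and north as y: seaplane velocity = (173.665, 173.665) km/h; glider velocity = (-29.997, 111.951) km/h.
Velocity of seaplane relative to glider = (173.665, 173.665) − (-29.997, 111.951) = (203.663, 61.715) km/h.
Bearing = atan2(203.66, 61.71) = 73.14° clockwise from north.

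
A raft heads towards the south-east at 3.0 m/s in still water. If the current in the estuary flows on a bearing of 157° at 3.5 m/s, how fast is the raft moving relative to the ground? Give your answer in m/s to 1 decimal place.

6.4 m/s

Taking east as x and north as y: velocity relative to the water = (2.121, -2.121) m/s; the water relative to ground = (1.368, -3.222) m/s.
Velocity relative to ground = (2.121, -2.121) + (1.368, -3.222) = (3.489, -5.343) m/s.
Speed = |(3.489, -5.343)| = 6.381 m/s.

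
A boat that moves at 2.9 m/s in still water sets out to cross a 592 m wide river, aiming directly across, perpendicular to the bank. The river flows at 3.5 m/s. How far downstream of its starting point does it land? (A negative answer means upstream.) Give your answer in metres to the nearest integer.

714 m

Perpendicular speed = 2.900 m/s; crossing time = 592 / 2.900 = 204.138 s.
Net downstream speed = 3.500 m/s.
Drift = 3.500 × 204.138 = 714.483 m (downstream).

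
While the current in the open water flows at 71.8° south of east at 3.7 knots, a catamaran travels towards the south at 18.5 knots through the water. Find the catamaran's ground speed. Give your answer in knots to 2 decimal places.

22.05 knots

Taking east as x and north as y: velocity relative to the water = (0.000, -18.500) knots; the water relative to ground = (1.156, -3.515) knots.
Velocity relative to ground = (0.000, -18.500) + (1.156, -3.515) = (1.156, -22.015) knots.
Speed = |(1.156, -22.015)| = 22.045 knots.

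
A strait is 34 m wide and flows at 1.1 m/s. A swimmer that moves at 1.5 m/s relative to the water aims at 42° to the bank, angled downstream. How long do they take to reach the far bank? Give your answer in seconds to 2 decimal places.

The component of the swimmer's velocity perpendicular to the bank is 1.5 × sin 42° = 1.004 m/s.
Only the cross-stream component determines the crossing time; the current contributes nothing perpendicular to the bank.
Time = 34 / 1.004 = 33.875 s.

33.87 s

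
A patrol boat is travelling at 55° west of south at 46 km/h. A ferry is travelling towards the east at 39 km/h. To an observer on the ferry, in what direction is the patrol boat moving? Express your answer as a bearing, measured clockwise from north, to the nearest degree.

251°

Taking east as x and north as y: patrol boat velocity = (-37.681, -26.385) km/h; ferry velocity = (39.000, 0.000) km/h.
Velocity of patrol boat relative to ferry = (-37.681, -26.385) − (39.000, 0.000) = (-76.681, -26.385) km/h.
Bearing = atan2(-76.68, -26.38) = 251.01° clockwise from north.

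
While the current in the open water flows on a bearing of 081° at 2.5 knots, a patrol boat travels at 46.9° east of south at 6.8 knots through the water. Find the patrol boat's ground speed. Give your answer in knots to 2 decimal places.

8.57 knots

Taking east as x and north as y: velocity relative to the water = (4.965, -4.646) knots; the water relative to ground = (2.469, 0.391) knots.
Velocity relative to ground = (4.965, -4.646) + (2.469, 0.391) = (7.434, -4.255) knots.
Speed = |(7.434, -4.255)| = 8.566 knots.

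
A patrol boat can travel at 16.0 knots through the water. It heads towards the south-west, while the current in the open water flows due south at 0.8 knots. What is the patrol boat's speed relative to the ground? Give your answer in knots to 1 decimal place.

16.6 knots

Taking east as x and north as y: velocity relative to the water = (-11.314, -11.314) knots; the water relative to ground = (0.000, -0.800) knots.
Velocity relative to ground = (-11.314, -11.314) + (0.000, -0.800) = (-11.314, -12.114) knots.
Speed = |(-11.314, -12.114)| = 16.575 knots.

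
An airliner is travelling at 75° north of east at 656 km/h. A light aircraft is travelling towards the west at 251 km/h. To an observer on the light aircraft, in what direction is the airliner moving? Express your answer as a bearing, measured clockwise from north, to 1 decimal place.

Taking east as x and north as y: airliner velocity = (169.785, 633.647) km/h; light aircraft velocity = (-251.000, 0.000) km/h.
Velocity of airliner relative to light aircraft = (169.785, 633.647) − (-251.000, 0.000) = (420.785, 633.647) km/h.
Bearing = atan2(420.79, 633.65) = 33.59° clockwise from north.

033.6°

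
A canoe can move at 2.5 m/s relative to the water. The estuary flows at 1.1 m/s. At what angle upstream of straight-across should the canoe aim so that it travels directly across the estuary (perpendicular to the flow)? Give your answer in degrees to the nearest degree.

To cancel the current, the upstream component of the canoe's velocity must equal the flow: 2.5 sin θ = 1.1.
sin θ = 1.1 / 2.5 = 0.4400.
θ = arcsin(0.4400) = 26.104°.

26°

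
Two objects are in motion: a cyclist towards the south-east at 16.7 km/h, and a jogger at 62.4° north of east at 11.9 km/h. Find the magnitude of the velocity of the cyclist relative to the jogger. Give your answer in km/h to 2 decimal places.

Taking east as x and north as y: cyclist velocity = (11.809, -11.809) km/h; jogger velocity = (5.513, 10.546) km/h.
Velocity of cyclist relative to jogger = (11.809, -11.809) − (5.513, 10.546) = (6.295, -22.355) km/h.
Magnitude = |(6.295, -22.355)| = 23.224 km/h.

23.22 km/h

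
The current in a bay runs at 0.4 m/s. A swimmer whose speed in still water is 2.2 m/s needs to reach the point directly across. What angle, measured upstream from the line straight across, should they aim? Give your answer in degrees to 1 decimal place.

To cancel the current, the upstream component of the swimmer's velocity must equal the flow: 2.2 sin θ = 0.4.
sin θ = 0.4 / 2.2 = 0.1818.
θ = arcsin(0.1818) = 10.476°.

10.5°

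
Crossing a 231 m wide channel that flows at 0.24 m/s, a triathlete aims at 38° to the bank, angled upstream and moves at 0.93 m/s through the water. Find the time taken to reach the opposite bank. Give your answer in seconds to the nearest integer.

The component of the triathlete's velocity perpendicular to the bank is 0.93 × sin 38° = 0.573 m/s.
The flow acts along the bank and has no component across it.
Time = 231 / 0.573 = 403.448 s.

403 s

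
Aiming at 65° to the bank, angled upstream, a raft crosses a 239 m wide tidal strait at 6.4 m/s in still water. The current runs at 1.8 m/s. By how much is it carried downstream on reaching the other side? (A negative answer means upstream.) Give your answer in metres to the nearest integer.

-37 m

Perpendicular speed = 5.800 m/s; crossing time = 239 / 5.800 = 41.204 s.
Net downstream speed = -0.905 m/s.
Drift = -0.905 × 41.204 = -37.280 m (upstream).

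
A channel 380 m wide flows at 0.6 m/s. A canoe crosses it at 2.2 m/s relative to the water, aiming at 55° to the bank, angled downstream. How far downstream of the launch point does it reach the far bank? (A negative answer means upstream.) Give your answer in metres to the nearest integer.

Perpendicular speed = 1.802 m/s; crossing time = 380 / 1.802 = 210.861 s.
Net downstream speed = 1.862 m/s.
Drift = 1.862 × 210.861 = 392.596 m (downstream).

393 m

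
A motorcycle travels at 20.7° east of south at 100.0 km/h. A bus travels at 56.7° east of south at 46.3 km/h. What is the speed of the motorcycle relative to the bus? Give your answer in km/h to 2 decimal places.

Taking east as x and north as y: motorcycle velocity = (35.347, -93.544) km/h; bus velocity = (38.698, -25.420) km/h.
Velocity of motorcycle relative to bus = (35.347, -93.544) − (38.698, -25.420) = (-3.350, -68.125) km/h.
Magnitude = |(-3.350, -68.125)| = 68.207 km/h.

68.21 km/h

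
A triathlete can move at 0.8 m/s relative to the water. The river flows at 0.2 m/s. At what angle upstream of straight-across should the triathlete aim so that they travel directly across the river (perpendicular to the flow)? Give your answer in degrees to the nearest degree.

To cancel the current, the upstream component of the triathlete's velocity must equal the flow: 0.8 sin θ = 0.2.
sin θ = 0.2 / 0.8 = 0.2500.
θ = arcsin(0.2500) = 14.478°.

14°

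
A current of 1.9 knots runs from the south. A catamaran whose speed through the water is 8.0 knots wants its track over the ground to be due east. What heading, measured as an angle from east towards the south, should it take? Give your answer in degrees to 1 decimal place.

13.7°

The current pushes perpendicular to the desired track; the heading must have a component into the current equal to 1.9 knots: 8.0 sin θ = 1.9.
sin θ = 0.2375, so θ = 13.739°.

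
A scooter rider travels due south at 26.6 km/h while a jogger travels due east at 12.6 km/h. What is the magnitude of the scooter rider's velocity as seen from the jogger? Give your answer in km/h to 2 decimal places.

29.43 km/h

Taking east as x and north as y: scooter rider velocity = (0.000, -26.600) km/h; jogger velocity = (12.600, 0.000) km/h.
Velocity of scooter rider relative to jogger = (0.000, -26.600) − (12.600, 0.000) = (-12.600, -26.600) km/h.
Magnitude = |(-12.600, -26.600)| = 29.433 km/h.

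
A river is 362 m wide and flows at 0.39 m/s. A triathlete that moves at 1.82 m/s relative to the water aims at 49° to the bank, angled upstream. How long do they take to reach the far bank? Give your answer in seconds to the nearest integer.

The component of the triathlete's velocity perpendicular to the bank is 1.82 × sin 49° = 1.374 m/s.
Only the cross-stream component determines the crossing time; the current contributes nothing perpendicular to the bank.
Time = 362 / 1.374 = 263.547 s.

264 s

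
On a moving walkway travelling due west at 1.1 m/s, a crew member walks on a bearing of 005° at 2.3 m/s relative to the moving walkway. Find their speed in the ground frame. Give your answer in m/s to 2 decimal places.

Taking east as x and north as y: moving walkway velocity = (-1.100, 0.000) m/s; crew member velocity relative to moving walkway = (0.200, 2.291) m/s.
Velocity relative to ground = (-1.100, 0.000) + (0.200, 2.291) = (-0.900, 2.291) m/s.
Speed = |(-0.900, 2.291)| = 2.462 m/s.

2.46 m/s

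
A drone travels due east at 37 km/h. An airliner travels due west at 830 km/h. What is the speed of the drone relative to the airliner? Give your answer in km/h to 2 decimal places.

Taking east as x and north as y: drone velocity = (37.000, 0.000) km/h; airliner velocity = (-830.000, 0.000) km/h.
Velocity of drone relative to airliner = (37.000, 0.000) − (-830.000, 0.000) = (867.000, 0.000) km/h.
Magnitude = |(867.000, 0.000)| = 867.000 km/h.

867.00 km/h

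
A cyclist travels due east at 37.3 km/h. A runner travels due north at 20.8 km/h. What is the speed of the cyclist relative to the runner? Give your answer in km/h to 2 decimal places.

Taking east as x and north as y: cyclist velocity = (37.300, 0.000) km/h; runner velocity = (0.000, 20.800) km/h.
Velocity of cyclist relative to runner = (37.300, 0.000) − (0.000, 20.800) = (37.300, -20.800) km/h.
Magnitude = |(37.300, -20.800)| = 42.707 km/h.

42.71 km/h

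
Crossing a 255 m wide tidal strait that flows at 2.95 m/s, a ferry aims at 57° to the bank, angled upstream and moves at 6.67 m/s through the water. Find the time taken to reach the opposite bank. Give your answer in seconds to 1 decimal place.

45.6 s

The component of the ferry's velocity perpendicular to the bank is 6.67 × sin 57° = 5.594 m/s.
The flow acts along the bank and has no component across it.
Time = 255 / 5.594 = 45.585 s.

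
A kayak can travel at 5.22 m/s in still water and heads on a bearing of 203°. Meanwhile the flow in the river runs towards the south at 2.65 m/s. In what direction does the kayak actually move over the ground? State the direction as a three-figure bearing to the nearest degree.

195°

Taking east as x and north as y: velocity relative to the water = (-2.040, -4.805) m/s; the water relative to ground = (0.000, -2.650) m/s.
Velocity relative to ground = (-2.040, -4.805) + (0.000, -2.650) = (-2.040, -7.455) m/s.
Bearing = atan2(-2.04, -7.46) = 195.30° clockwise from north.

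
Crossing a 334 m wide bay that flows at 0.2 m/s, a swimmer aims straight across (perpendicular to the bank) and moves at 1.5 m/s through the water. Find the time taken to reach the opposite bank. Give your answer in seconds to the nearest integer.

The component of the swimmer's velocity perpendicular to the bank is 1.5 m/s.
Only the cross-stream component determines the crossing time; the current contributes nothing perpendicular to the bank.
Time = 334 / 1.500 = 222.667 s.

223 s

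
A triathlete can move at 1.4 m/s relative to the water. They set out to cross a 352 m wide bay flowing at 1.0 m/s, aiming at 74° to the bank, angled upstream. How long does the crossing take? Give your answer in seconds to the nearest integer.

262 s

The component of the triathlete's velocity perpendicular to the bank is 1.4 × sin 74° = 1.346 m/s.
The current is parallel to the bank, so it does not affect the crossing time.
Time = 352 / 1.346 = 261.561 s.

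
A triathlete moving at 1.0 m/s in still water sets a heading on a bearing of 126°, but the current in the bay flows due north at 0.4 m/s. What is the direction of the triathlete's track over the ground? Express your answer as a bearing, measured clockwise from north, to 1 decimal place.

103.1°

Taking east as x and north as y: velocity relative to the water = (0.809, -0.588) m/s; the water relative to ground = (0.000, 0.400) m/s.
Velocity relative to ground = (0.809, -0.588) + (0.000, 0.400) = (0.809, -0.188) m/s.
Bearing = atan2(0.81, -0.19) = 103.07° clockwise from north.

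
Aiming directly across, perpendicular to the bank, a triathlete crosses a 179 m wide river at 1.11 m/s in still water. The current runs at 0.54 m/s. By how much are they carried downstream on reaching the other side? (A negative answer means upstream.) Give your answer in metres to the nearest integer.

87 m

Perpendicular speed = 1.110 m/s; crossing time = 179 / 1.110 = 161.261 s.
Net downstream speed = 0.540 m/s.
Drift = 0.540 × 161.261 = 87.081 m (downstream).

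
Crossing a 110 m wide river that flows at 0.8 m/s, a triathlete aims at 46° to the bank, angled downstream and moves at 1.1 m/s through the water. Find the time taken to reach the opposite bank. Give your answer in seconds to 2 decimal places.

139.02 s

The component of the triathlete's velocity perpendicular to the bank is 1.1 × sin 46° = 0.791 m/s.
The flow acts along the bank and has no component across it.
Time = 110 / 0.791 = 139.016 s.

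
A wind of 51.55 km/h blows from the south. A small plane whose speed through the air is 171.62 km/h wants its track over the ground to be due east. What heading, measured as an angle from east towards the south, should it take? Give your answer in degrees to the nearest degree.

17°

The wind pushes perpendicular to the desired track; the heading must have a component into the wind equal to 51.55 km/h: 171.62 sin θ = 51.55.
sin θ = 0.3004, so θ = 17.480°.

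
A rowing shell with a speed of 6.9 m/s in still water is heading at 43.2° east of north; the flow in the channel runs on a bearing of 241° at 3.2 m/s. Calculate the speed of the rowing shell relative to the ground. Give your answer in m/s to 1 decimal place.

4.0 m/s

Taking east as x and north as y: velocity relative to the water = (4.723, 5.030) m/s; the water relative to ground = (-2.799, -1.551) m/s.
Velocity relative to ground = (4.723, 5.030) + (-2.799, -1.551) = (1.925, 3.478) m/s.
Speed = |(1.925, 3.478)| = 3.975 m/s.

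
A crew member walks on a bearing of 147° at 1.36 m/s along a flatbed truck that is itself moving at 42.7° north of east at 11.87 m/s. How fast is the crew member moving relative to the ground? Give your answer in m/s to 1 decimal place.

Taking east as x and north as y: flatbed truck velocity = (8.723, 8.050) m/s; crew member velocity relative to flatbed truck = (0.741, -1.141) m/s.
Velocity relative to ground = (8.723, 8.050) + (0.741, -1.141) = (9.464, 6.909) m/s.
Speed = |(9.464, 6.909)| = 11.718 m/s.

11.7 m/s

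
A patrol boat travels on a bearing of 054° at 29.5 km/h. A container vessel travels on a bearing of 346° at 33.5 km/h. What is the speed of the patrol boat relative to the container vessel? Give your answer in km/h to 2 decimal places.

Taking east as x and north as y: patrol boat velocity = (23.866, 17.340) km/h; container vessel velocity = (-8.104, 32.505) km/h.
Velocity of patrol boat relative to container vessel = (23.866, 17.340) − (-8.104, 32.505) = (31.970, -15.165) km/h.
Magnitude = |(31.970, -15.165)| = 35.385 km/h.

35.38 km/h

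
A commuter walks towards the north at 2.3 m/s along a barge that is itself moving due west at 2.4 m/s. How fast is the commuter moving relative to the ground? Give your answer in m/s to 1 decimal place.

3.3 m/s

Taking east as x and north as y: barge velocity = (-2.400, 0.000) m/s; commuter velocity relative to barge = (0.000, 2.300) m/s.
Velocity relative to ground = (-2.400, 0.000) + (0.000, 2.300) = (-2.400, 2.300) m/s.
Speed = |(-2.400, 2.300)| = 3.324 m/s.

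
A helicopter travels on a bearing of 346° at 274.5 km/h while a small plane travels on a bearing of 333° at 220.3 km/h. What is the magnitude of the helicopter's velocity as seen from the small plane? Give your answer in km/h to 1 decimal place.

Taking east as x and north as y: helicopter velocity = (-66.408, 266.346) km/h; small plane velocity = (-100.014, 196.289) km/h.
Velocity of helicopter relative to small plane = (-66.408, 266.346) − (-100.014, 196.289) = (33.607, 70.057) km/h.
Magnitude = |(33.607, 70.057)| = 77.701 km/h.

77.7 km/h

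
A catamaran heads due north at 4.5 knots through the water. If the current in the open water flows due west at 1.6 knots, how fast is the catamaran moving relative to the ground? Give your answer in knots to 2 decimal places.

4.78 knots

Taking east as x and north as y: velocity relative to the water = (0.000, 4.500) knots; the water relative to ground = (-1.600, 0.000) knots.
Velocity relative to ground = (0.000, 4.500) + (-1.600, 0.000) = (-1.600, 4.500) knots.
Speed = |(-1.600, 4.500)| = 4.776 knots.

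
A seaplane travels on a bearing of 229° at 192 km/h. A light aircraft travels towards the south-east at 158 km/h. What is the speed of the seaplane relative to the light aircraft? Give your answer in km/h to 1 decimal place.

Taking east as x and north as y: seaplane velocity = (-144.904, -125.963) km/h; light aircraft velocity = (111.723, -111.723) km/h.
Velocity of seaplane relative to light aircraft = (-144.904, -125.963) − (111.723, -111.723) = (-256.627, -14.240) km/h.
Magnitude = |(-256.627, -14.240)| = 257.022 km/h.

257.0 km/h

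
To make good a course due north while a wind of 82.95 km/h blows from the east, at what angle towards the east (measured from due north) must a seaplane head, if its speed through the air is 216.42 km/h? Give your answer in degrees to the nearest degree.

The wind pushes perpendicular to the desired track; the heading must have a component into the wind equal to 82.95 km/h: 216.42 sin θ = 82.95.
sin θ = 0.3833, so θ = 22.537°.

23°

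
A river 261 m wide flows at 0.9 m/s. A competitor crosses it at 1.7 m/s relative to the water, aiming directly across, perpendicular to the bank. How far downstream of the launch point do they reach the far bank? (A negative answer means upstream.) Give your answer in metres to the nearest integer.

138 m

Perpendicular speed = 1.700 m/s; crossing time = 261 / 1.700 = 153.529 s.
Net downstream speed = 0.900 m/s.
Drift = 0.900 × 153.529 = 138.176 m (downstream).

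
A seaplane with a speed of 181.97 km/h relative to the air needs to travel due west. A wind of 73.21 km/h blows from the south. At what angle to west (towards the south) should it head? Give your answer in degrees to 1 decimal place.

23.7°

The wind pushes perpendicular to the desired track; the heading must have a component into the wind equal to 73.21 km/h: 181.97 sin θ = 73.21.
sin θ = 0.4023, so θ = 23.723°.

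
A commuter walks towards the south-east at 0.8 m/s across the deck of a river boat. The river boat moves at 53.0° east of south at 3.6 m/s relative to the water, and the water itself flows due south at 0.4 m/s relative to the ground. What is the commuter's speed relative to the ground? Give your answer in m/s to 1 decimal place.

4.7 m/s

In east/north components (m/s): commuter relative to river boat = (0.566, -0.566); river boat relative to water = (2.875, -2.167); water relative to ground = (0.000, -0.400).
Sum = (3.441, -3.132) m/s.
Speed = |(3.441, -3.132)| = 4.653 m/s.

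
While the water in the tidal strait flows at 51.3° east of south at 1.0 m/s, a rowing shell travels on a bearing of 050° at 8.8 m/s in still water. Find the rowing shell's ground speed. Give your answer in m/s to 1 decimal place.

Taking east as x and north as y: velocity relative to the water = (6.741, 5.657) m/s; the water relative to ground = (0.780, -0.625) m/s.
Velocity relative to ground = (6.741, 5.657) + (0.780, -0.625) = (7.522, 5.031) m/s.
Speed = |(7.522, 5.031)| = 9.049 m/s.

9.0 m/s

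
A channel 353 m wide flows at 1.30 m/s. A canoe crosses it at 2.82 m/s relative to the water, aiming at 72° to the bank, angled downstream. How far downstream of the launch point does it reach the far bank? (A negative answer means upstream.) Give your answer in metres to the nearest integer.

286 m

Perpendicular speed = 2.682 m/s; crossing time = 353 / 2.682 = 131.619 s.
Net downstream speed = 2.171 m/s.
Drift = 2.171 × 131.619 = 285.802 m (downstream).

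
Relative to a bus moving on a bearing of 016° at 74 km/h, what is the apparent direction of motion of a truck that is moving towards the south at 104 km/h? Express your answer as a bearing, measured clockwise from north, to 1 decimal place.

186.6°

Taking east as x and north as y: truck velocity = (0.000, -104.000) km/h; bus velocity = (20.397, 71.133) km/h.
Velocity of truck relative to bus = (0.000, -104.000) − (20.397, 71.133) = (-20.397, -175.133) km/h.
Bearing = atan2(-20.40, -175.13) = 186.64° clockwise from north.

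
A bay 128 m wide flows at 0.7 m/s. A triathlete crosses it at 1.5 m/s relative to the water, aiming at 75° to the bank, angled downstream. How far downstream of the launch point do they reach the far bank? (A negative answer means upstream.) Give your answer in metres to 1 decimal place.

Perpendicular speed = 1.449 m/s; crossing time = 128 / 1.449 = 88.344 s.
Net downstream speed = 1.088 m/s.
Drift = 1.088 × 88.344 = 96.138 m (downstream).

96.1 m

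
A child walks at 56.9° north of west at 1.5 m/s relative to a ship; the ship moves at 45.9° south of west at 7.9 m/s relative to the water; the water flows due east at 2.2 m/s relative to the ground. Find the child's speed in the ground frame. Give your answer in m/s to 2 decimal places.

6.04 m/s

In east/north components (m/s): child relative to ship = (-0.819, 1.257); ship relative to water = (-5.498, -5.673); water relative to ground = (2.200, 0.000).
Sum = (-4.117, -4.417) m/s.
Speed = |(-4.117, -4.417)| = 6.038 m/s.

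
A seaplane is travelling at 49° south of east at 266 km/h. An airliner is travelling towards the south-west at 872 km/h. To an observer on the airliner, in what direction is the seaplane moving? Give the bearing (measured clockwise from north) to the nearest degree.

062°

Taking east as x and north as y: seaplane velocity = (174.512, -200.753) km/h; airliner velocity = (-616.597, -616.597) km/h.
Velocity of seaplane relative to airliner = (174.512, -200.753) − (-616.597, -616.597) = (791.109, 415.844) km/h.
Bearing = atan2(791.11, 415.84) = 62.27° clockwise from north.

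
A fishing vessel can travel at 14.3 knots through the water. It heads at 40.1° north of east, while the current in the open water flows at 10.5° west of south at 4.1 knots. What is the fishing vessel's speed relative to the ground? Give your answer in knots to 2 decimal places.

Taking east as x and north as y: velocity relative to the water = (10.938, 9.211) knots; the water relative to ground = (-0.747, -4.031) knots.
Velocity relative to ground = (10.938, 9.211) + (-0.747, -4.031) = (10.191, 5.180) knots.
Speed = |(10.191, 5.180)| = 11.432 knots.

11.43 knots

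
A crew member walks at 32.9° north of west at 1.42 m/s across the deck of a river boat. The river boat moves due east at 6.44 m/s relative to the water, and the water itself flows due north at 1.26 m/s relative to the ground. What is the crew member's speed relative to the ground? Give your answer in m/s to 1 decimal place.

In east/north components (m/s): crew member relative to river boat = (-1.192, 0.771); river boat relative to water = (6.440, 0.000); water relative to ground = (0.000, 1.260).
Sum = (5.248, 2.031) m/s.
Speed = |(5.248, 2.031)| = 5.627 m/s.

5.6 m/s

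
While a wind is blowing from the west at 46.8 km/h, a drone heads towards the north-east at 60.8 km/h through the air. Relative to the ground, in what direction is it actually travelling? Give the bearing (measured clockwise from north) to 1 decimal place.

064.4°

Taking east as x and north as y: velocity relative to the air = (42.992, 42.992) km/h; the air relative to ground = (46.800, 0.000) km/h.
Velocity relative to ground = (42.992, 42.992) + (46.800, 0.000) = (89.792, 42.992) km/h.
Bearing = atan2(89.79, 42.99) = 64.42° clockwise from north.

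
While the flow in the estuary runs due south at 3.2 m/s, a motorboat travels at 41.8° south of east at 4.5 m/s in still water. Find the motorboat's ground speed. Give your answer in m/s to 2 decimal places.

Taking east as x and north as y: velocity relative to the water = (3.355, -2.999) m/s; the water relative to ground = (0.000, -3.200) m/s.
Velocity relative to ground = (3.355, -2.999) + (0.000, -3.200) = (3.355, -6.199) m/s.
Speed = |(3.355, -6.199)| = 7.049 m/s.

7.05 m/s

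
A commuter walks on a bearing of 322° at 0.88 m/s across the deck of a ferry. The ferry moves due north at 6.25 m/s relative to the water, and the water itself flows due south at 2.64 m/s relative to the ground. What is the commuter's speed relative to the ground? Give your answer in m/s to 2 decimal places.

In east/north components (m/s): commuter relative to ferry = (-0.542, 0.693); ferry relative to water = (0.000, 6.250); water relative to ground = (0.000, -2.640).
Sum = (-0.542, 4.303) m/s.
Speed = |(-0.542, 4.303)| = 4.337 m/s.

4.34 m/s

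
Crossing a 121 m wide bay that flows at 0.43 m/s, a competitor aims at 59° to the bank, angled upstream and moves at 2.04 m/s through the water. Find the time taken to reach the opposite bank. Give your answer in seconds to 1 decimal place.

The component of the competitor's velocity perpendicular to the bank is 2.04 × sin 59° = 1.749 m/s.
The current is parallel to the bank, so it does not affect the crossing time.
Time = 121 / 1.749 = 69.197 s.

69.2 s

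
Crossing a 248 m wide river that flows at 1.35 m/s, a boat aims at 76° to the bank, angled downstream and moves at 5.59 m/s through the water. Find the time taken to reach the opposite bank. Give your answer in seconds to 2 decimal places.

The component of the boat's velocity perpendicular to the bank is 5.59 × sin 76° = 5.424 m/s.
Only the cross-stream component determines the crossing time; the current contributes nothing perpendicular to the bank.
Time = 248 / 5.424 = 45.723 s.

45.72 s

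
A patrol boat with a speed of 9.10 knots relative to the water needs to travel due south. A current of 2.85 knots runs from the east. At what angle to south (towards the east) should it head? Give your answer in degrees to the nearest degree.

The current pushes perpendicular to the desired track; the heading must have a component into the current equal to 2.85 knots: 9.10 sin θ = 2.85.
sin θ = 0.3132, so θ = 18.251°.

18°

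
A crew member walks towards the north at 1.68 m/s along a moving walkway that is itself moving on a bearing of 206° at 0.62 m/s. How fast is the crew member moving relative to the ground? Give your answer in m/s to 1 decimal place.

Taking east as x and north as y: moving walkway velocity = (-0.272, -0.557) m/s; crew member velocity relative to moving walkway = (0.000, 1.680) m/s.
Velocity relative to ground = (-0.272, -0.557) + (0.000, 1.680) = (-0.272, 1.123) m/s.
Speed = |(-0.272, 1.123)| = 1.155 m/s.

1.2 m/s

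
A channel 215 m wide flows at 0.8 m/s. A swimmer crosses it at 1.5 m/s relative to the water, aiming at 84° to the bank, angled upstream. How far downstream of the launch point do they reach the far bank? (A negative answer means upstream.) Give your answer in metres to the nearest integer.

93 m

Perpendicular speed = 1.492 m/s; crossing time = 215 / 1.492 = 144.123 s.
Net downstream speed = 0.643 m/s.
Drift = 0.643 × 144.123 = 92.701 m (downstream).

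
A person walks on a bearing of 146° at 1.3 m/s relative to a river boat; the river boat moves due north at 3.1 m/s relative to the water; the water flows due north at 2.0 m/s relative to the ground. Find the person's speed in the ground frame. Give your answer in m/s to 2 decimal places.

In east/north components (m/s): person relative to river boat = (0.727, -1.078); river boat relative to water = (0.000, 3.100); water relative to ground = (0.000, 2.000).
Sum = (0.727, 4.022) m/s.
Speed = |(0.727, 4.022)| = 4.087 m/s.

4.09 m/s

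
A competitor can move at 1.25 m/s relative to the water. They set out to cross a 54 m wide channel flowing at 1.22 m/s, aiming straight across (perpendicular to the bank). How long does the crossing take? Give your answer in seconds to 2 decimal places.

The component of the competitor's velocity perpendicular to the bank is 1.25 m/s.
The current is parallel to the bank, so it does not affect the crossing time.
Time = 54 / 1.250 = 43.200 s.

43.20 s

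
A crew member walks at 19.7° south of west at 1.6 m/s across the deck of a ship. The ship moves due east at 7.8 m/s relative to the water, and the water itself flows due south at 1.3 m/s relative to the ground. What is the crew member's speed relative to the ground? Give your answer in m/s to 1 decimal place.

In east/north components (m/s): crew member relative to ship = (-1.506, -0.539); ship relative to water = (7.800, 0.000); water relative to ground = (0.000, -1.300).
Sum = (6.294, -1.839) m/s.
Speed = |(6.294, -1.839)| = 6.557 m/s.

6.6 m/s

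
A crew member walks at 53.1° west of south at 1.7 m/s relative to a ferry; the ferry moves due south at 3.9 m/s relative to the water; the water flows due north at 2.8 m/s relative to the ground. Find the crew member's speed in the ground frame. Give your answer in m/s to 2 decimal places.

2.52 m/s

In east/north components (m/s): crew member relative to ferry = (-1.359, -1.021); ferry relative to water = (0.000, -3.900); water relative to ground = (0.000, 2.800).
Sum = (-1.359, -2.121) m/s.
Speed = |(-1.359, -2.121)| = 2.519 m/s.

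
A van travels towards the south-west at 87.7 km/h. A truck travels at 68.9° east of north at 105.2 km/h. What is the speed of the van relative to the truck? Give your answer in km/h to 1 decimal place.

Taking east as x and north as y: van velocity = (-62.013, -62.013) km/h; truck velocity = (98.147, 37.872) km/h.
Velocity of van relative to truck = (-62.013, -62.013) − (98.147, 37.872) = (-160.160, -99.885) km/h.
Magnitude = |(-160.160, -99.885)| = 188.754 km/h.

188.8 km/h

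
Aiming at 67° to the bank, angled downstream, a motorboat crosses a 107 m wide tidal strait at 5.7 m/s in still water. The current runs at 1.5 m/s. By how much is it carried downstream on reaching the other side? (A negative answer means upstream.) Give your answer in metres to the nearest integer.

76 m

Perpendicular speed = 5.247 m/s; crossing time = 107 / 5.247 = 20.393 s.
Net downstream speed = 3.727 m/s.
Drift = 3.727 × 20.393 = 76.008 m (downstream).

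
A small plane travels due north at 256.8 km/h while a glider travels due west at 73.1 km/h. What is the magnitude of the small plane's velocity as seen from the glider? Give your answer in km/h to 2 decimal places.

267.00 km/h

Taking east as x and north as y: small plane velocity = (0.000, 256.800) km/h; glider velocity = (-73.100, 0.000) km/h.
Velocity of small plane relative to glider = (0.000, 256.800) − (-73.100, 0.000) = (73.100, 256.800) km/h.
Magnitude = |(73.100, 256.800)| = 267.002 km/h.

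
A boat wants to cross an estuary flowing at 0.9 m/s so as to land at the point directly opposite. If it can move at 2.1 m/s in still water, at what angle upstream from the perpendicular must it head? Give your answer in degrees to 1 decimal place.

To cancel the current, the upstream component of the boat's velocity must equal the flow: 2.1 sin θ = 0.9.
sin θ = 0.9 / 2.1 = 0.4286.
θ = arcsin(0.4286) = 25.377°.

25.4°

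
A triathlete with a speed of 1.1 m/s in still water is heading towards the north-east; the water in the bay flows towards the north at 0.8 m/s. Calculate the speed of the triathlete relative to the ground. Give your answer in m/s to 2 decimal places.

Taking east as x and north as y: velocity relative to the water = (0.778, 0.778) m/s; the water relative to ground = (0.000, 0.800) m/s.
Velocity relative to ground = (0.778, 0.778) + (0.000, 0.800) = (0.778, 1.578) m/s.
Speed = |(0.778, 1.578)| = 1.759 m/s.

1.76 m/s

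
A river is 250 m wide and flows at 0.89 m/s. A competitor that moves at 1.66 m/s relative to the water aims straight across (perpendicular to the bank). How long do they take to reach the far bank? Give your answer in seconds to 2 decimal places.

The component of the competitor's velocity perpendicular to the bank is 1.66 m/s.
The flow acts along the bank and has no component across it.
Time = 250 / 1.660 = 150.602 s.

150.60 s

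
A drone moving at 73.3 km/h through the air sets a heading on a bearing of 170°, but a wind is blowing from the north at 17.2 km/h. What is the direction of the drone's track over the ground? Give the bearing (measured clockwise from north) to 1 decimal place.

Taking east as x and north as y: velocity relative to the air = (12.728, -72.186) km/h; the air relative to ground = (0.000, -17.200) km/h.
Velocity relative to ground = (12.728, -72.186) + (0.000, -17.200) = (12.728, -89.386) km/h.
Bearing = atan2(12.73, -89.39) = 171.90° clockwise from north.

171.9°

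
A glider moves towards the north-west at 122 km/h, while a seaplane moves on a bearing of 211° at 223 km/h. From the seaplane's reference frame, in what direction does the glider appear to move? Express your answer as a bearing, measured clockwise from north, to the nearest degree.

006°

Taking east as x and north as y: glider velocity = (-86.267, 86.267) km/h; seaplane velocity = (-114.853, -191.148) km/h.
Velocity of glider relative to seaplane = (-86.267, 86.267) − (-114.853, -191.148) = (28.586, 277.415) km/h.
Bearing = atan2(28.59, 277.42) = 5.88° clockwise from north.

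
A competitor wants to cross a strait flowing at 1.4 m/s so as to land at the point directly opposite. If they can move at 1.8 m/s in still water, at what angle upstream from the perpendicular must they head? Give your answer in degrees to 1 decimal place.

51.1°

To cancel the current, the upstream component of the competitor's velocity must equal the flow: 1.8 sin θ = 1.4.
sin θ = 1.4 / 1.8 = 0.7778.
θ = arcsin(0.7778) = 51.058°.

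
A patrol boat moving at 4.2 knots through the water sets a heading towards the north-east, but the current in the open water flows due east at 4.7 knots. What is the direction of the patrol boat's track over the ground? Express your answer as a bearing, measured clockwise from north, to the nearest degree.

069°

Taking east as x and north as y: velocity relative to the water = (2.970, 2.970) knots; the water relative to ground = (4.700, 0.000) knots.
Velocity relative to ground = (2.970, 2.970) + (4.700, 0.000) = (7.670, 2.970) knots.
Bearing = atan2(7.67, 2.97) = 68.83° clockwise from north.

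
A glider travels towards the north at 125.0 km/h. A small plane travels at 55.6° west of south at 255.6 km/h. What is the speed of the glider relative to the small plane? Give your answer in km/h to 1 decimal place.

Taking east as x and north as y: glider velocity = (0.000, 125.000) km/h; small plane velocity = (-210.899, -144.406) km/h.
Velocity of glider relative to small plane = (0.000, 125.000) − (-210.899, -144.406) = (210.899, 269.406) km/h.
Magnitude = |(210.899, 269.406)| = 342.137 km/h.

342.1 km/h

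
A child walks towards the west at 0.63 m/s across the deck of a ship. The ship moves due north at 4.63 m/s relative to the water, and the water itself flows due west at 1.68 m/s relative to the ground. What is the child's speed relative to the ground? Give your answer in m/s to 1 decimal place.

In east/north components (m/s): child relative to ship = (-0.630, 0.000); ship relative to water = (0.000, 4.630); water relative to ground = (-1.680, 0.000).
Sum = (-2.310, 4.630) m/s.
Speed = |(-2.310, 4.630)| = 5.174 m/s.

5.2 m/s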